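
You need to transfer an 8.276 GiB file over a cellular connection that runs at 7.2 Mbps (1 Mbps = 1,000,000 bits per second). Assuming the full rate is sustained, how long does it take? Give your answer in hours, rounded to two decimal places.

8.276 GiB = 8,886,287,335.424 bytes = 71,090,298,683.392 bits
7.2 Mbps = 7,200,000 bits/s
time = 71,090,298,683.392 / 7,200,000 = 9,873.6526 s
9,873.6526 s / 3600 = 2.74 hours

2.74 hours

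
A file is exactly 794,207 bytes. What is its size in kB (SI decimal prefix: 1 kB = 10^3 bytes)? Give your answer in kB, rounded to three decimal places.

794,207 bytes given.
1 kB = 1,000 bytes
794,207 / 1,000 = 794.207 kB

794.207 kB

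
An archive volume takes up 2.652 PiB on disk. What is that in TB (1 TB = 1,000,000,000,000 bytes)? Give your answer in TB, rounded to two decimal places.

2,985.89 TB

2.652 PiB = 2.652 × 2^50 bytes = 2,985,886,552,946,638.848 bytes
1 TB = 10^12 bytes = 1,000,000,000,000 bytes
2,985,886,552,946,638.848 / 1,000,000,000,000 = 2,985.89 TB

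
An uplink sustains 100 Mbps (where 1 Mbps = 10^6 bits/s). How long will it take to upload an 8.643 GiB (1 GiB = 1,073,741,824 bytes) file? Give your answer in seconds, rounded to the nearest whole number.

742 seconds

8.643 GiB = 9,280,350,584.832 bytes = 74,242,804,678.656 bits
100 Mbps = 100,000,000 bits/s
time = 74,242,804,678.656 / 100,000,000 = 742 s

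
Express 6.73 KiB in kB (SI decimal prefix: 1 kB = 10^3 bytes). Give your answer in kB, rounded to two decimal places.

6.89 kB

6.73 KiB × 1,024 bytes/KiB = 6,891.52 bytes
1 kB = 1,000 bytes
6,891.52 / 1,000 = 6.89 kB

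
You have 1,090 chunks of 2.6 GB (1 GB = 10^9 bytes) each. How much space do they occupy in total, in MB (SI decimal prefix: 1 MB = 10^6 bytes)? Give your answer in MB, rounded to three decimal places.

2,834,000.000 MB

Total = 1,090 × 2.6 GB = 2834 GB
= 2834 × 1,000,000,000 bytes = 2,834,000,000,000 bytes
1 MB = 1,000,000 bytes
2,834,000,000,000 / 1,000,000 = 2,834,000.000 MB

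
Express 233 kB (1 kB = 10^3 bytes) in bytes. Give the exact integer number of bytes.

233,000 bytes

233 × 1,000 = 233,000 bytes  (1 kB = 10^3 bytes)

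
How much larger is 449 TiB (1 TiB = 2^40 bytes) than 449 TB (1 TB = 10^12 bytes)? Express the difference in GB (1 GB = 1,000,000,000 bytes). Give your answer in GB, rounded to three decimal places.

449 TiB = 449 × 1,099,511,627,776 = 493,680,720,871,424 bytes
449 TB = 449 × 1,000,000,000,000 = 449,000,000,000,000 bytes
difference = 44,680,720,871,424 bytes
44,680,720,871,424 / 1,000,000,000 = 44,680.721 GB

44,680.721 GB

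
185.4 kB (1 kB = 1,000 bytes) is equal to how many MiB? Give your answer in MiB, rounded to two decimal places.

185.4 kB × 1,000 bytes/kB = 185,400 bytes
1 MiB = 2^20 bytes = 1,048,576 bytes
185,400 / 1,048,576 = 0.18 MiB

0.18 MiB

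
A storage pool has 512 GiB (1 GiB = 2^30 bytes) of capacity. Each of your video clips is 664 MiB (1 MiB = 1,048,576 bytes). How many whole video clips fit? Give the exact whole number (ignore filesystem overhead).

789

Capacity: 512 GiB = 549,755,813,888 bytes
Per item: 664 MiB = 696,254,464 bytes
⌊549,755,813,888 / 696,254,464⌋ = 789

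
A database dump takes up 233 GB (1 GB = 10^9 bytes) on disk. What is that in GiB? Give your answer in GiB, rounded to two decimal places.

217.00 GiB

233 GB = 233 × 10^9 bytes = 233,000,000,000 bytes
1 GiB = 2^30 bytes = 1,073,741,824 bytes
233,000,000,000 / 1,073,741,824 = 217.00 GiB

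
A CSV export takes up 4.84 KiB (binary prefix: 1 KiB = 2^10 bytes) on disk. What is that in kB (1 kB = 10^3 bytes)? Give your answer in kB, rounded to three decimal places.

4.956 kB

4.84 KiB = 4.84 × 2^10 bytes = 4,956.16 bytes
1 kB = 1,000 bytes
4,956.16 / 1,000 = 4.956 kB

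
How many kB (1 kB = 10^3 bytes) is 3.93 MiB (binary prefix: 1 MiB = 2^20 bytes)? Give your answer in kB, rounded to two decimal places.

3.93 MiB = 3.93 × 2^20 bytes = 4,120,903.68 bytes
1 kB = 10^3 bytes = 1,000 bytes
4,120,903.68 / 1,000 = 4,120.90 kB

4,120.90 kB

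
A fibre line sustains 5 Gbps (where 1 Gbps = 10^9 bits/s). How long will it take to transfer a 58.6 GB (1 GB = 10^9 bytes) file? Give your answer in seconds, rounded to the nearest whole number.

58.6 GB = 58,600,000,000 bytes = 468,800,000,000 bits
5 Gbps = 5,000,000,000 bits/s
time = 468,800,000,000 / 5,000,000,000 = 94 s

94 seconds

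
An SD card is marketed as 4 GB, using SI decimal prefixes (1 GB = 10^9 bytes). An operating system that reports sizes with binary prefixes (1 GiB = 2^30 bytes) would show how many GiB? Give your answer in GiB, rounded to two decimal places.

4 GB = 4 × 10^9 bytes = 4,000,000,000 bytes
1 GiB = 1,073,741,824 bytes
4,000,000,000 / 1,073,741,824 = 3.73 GiB

3.73 GiB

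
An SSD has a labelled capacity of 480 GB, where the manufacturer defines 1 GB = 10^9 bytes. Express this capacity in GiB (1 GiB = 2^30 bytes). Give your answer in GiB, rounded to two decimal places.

480 GB = 480 × 10^9 bytes = 480,000,000,000 bytes
1 GiB = 2^30 bytes = 1,073,741,824 bytes
480,000,000,000 / 1,073,741,824 = 447.03 GiB

447.03 GiB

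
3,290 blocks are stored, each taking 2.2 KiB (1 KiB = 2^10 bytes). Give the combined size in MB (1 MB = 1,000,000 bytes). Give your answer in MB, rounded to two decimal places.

7.41 MB

Total = 3,290 × 2.2 KiB = 7238 KiB
= 7238 × 1,024 bytes = 7,411,712 bytes
1 MB = 1,000,000 bytes
7,411,712 / 1,000,000 = 7.41 MB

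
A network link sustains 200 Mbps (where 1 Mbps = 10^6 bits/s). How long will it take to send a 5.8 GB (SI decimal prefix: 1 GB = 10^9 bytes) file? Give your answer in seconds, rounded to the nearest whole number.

232 seconds

5.8 GB = 5,800,000,000 bytes = 46,400,000,000 bits
200 Mbps = 200,000,000 bits/s
time = 46,400,000,000 / 200,000,000 = 232 s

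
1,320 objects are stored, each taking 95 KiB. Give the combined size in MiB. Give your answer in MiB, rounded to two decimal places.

Total = 1,320 × 95 KiB = 125,400 KiB
= 125,400 × 1,024 bytes = 128,409,600 bytes
1 MiB = 1,048,576 bytes
128,409,600 / 1,048,576 = 122.46 MiB

122.46 MiB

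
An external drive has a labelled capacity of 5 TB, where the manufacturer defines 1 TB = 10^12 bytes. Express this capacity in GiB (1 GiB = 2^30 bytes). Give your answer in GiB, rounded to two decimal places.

5 TB = 5 × 10^12 bytes = 5,000,000,000,000 bytes
1 GiB = 2^30 bytes = 1,073,741,824 bytes
5,000,000,000,000 / 1,073,741,824 = 4,656.61 GiB

4,656.61 GiB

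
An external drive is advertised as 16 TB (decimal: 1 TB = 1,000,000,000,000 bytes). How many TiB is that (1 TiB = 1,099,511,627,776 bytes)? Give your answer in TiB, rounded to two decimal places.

16 TB × 1,000,000,000,000 bytes/TB = 16,000,000,000,000 bytes
1 TiB = 1,099,511,627,776 bytes
16,000,000,000,000 / 1,099,511,627,776 = 14.55 TiB

14.55 TiB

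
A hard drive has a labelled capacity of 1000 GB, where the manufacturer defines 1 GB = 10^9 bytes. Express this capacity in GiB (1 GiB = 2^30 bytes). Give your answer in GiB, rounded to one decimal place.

931.3 GiB

1000 GB = 1000 × 10^9 bytes = 1,000,000,000,000 bytes
1 GiB = 2^30 bytes = 1,073,741,824 bytes
1,000,000,000,000 / 1,073,741,824 = 931.3 GiB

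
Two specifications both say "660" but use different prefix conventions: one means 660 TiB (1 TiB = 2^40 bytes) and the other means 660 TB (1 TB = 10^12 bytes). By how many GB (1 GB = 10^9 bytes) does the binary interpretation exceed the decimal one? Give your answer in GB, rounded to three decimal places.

660 TiB = 660 × 1,099,511,627,776 = 725,677,674,332,160 bytes
660 TB = 660 × 1,000,000,000,000 = 660,000,000,000,000 bytes
difference = 65,677,674,332,160 bytes
65,677,674,332,160 / 1,000,000,000 = 65,677.674 GB

65,677.674 GB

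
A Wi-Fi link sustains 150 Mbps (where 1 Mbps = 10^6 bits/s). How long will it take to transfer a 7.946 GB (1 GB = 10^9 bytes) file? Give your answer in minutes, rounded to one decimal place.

7.946 GB = 7,946,000,000 bytes = 63,568,000,000 bits
150 Mbps = 150,000,000 bits/s
time = 63,568,000,000 / 150,000,000 = 423.79 s
423.79 s / 60 = 7.1 minutes

7.1 minutes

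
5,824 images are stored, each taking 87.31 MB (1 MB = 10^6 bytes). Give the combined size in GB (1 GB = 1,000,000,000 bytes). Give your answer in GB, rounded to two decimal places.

Total = 5,824 × 87.31 MB = 508493.44 MB
= 508493.44 × 1,000,000 bytes = 508,493,440,000 bytes
1 GB = 1,000,000,000 bytes
508,493,440,000 / 1,000,000,000 = 508.49 GB

508.49 GB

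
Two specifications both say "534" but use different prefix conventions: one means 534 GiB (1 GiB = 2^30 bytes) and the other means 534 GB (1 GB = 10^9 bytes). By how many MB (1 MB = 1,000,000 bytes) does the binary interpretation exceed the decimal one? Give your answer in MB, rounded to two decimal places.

39,378.13 MB

534 GiB = 534 × 1,073,741,824 = 573,378,134,016 bytes
534 GB = 534 × 1,000,000,000 = 534,000,000,000 bytes
difference = 39,378,134,016 bytes
39,378,134,016 / 1,000,000 = 39,378.13 MB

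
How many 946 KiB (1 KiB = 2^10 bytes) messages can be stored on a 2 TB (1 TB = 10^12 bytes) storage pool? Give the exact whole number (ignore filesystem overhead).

Capacity: 2 TB = 2,000,000,000,000 bytes
Per item: 946 KiB = 968,704 bytes
⌊2,000,000,000,000 / 968,704⌋ = 2,064,614

2,064,614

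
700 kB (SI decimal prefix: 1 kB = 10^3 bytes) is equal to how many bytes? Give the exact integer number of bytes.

700,000 bytes

700 × 1,000 = 700,000 bytes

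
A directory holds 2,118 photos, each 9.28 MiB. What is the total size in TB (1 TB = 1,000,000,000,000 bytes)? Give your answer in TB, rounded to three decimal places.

0.021 TB

Total = 2,118 × 9.28 MiB = 19655.04 MiB
= 19655.04 × 1,048,576 bytes = 20,609,803,223.04 bytes
1 TB = 1,000,000,000,000 bytes
20,609,803,223.04 / 1,000,000,000,000 = 0.021 TB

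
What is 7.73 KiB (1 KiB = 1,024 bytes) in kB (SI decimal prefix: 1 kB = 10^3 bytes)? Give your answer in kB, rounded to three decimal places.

7.916 kB

7.73 KiB = 7.73 × 2^10 bytes = 7,915.52 bytes
1 kB = 10^3 bytes = 1,000 bytes
7,915.52 / 1,000 = 7.916 kB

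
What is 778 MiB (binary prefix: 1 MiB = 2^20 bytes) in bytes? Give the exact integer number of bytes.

815,792,128 bytes

778 × 1,048,576 = 815,792,128 bytes  (1 MiB = 2^20 bytes)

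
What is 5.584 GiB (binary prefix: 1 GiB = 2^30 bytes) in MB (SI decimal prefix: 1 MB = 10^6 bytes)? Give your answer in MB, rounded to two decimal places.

5.584 GiB = 5.584 × 2^30 bytes = 5,995,774,345.216 bytes
1 MB = 1,000,000 bytes
5,995,774,345.216 / 1,000,000 = 5,995.77 MB

5,995.77 MB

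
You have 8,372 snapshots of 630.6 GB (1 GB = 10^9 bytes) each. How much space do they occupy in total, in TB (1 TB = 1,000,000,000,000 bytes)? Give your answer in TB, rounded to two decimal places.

Total = 8,372 × 630.6 GB = 5279383.2 GB
= 5279383.2 × 1,000,000,000 bytes = 5,279,383,200,000,000 bytes
1 TB = 1,000,000,000,000 bytes
5,279,383,200,000,000 / 1,000,000,000,000 = 5,279.38 TB

5,279.38 TB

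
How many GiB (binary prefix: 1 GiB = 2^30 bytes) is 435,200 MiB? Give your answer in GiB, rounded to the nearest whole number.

425 GiB

435,200 MiB = 435,200 × 2^20 bytes = 456,340,275,200 bytes
1 GiB = 1,073,741,824 bytes
456,340,275,200 / 1,073,741,824 = 425 GiB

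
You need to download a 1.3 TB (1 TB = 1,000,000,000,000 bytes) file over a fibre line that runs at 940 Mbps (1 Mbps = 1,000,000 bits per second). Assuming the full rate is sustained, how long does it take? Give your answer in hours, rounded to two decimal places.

3.07 hours

1.3 TB = 1,300,000,000,000 bytes = 10,400,000,000,000 bits
940 Mbps = 940,000,000 bits/s
time = 10,400,000,000,000 / 940,000,000 = 11,063.8298 s
11,063.8298 s / 3600 = 3.07 hours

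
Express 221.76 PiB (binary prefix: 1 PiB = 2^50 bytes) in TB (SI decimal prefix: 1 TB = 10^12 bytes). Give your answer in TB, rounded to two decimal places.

249,679.56 TB

221.76 PiB = 221.76 × 2^50 bytes = 249,679,563,341,420,298.24 bytes
1 TB = 10^12 bytes = 1,000,000,000,000 bytes
249,679,563,341,420,298.24 / 1,000,000,000,000 = 249,679.56 TB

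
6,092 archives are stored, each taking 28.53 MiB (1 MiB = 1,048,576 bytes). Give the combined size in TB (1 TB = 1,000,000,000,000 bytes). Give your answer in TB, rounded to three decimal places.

0.182 TB

Total = 6,092 × 28.53 MiB = 173804.76 MiB
= 173804.76 × 1,048,576 bytes = 182,247,500,021.76 bytes
1 TB = 1,000,000,000,000 bytes
182,247,500,021.76 / 1,000,000,000,000 = 0.182 TB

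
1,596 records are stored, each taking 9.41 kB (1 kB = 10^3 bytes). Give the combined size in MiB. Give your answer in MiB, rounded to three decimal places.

14.323 MiB

Total = 1,596 × 9.41 kB = 15018.36 kB
= 15018.36 × 1,000 bytes = 15,018,360 bytes
1 MiB = 1,048,576 bytes
15,018,360 / 1,048,576 = 14.323 MiB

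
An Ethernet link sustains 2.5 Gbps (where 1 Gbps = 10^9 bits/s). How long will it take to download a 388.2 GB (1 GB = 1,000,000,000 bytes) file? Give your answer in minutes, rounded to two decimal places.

20.70 minutes

388.2 GB = 388,200,000,000 bytes = 3,105,600,000,000 bits
2.5 Gbps = 2,500,000,000 bits/s
time = 3,105,600,000,000 / 2,500,000,000 = 1,242.240 s
1,242.240 s / 60 = 20.70 minutes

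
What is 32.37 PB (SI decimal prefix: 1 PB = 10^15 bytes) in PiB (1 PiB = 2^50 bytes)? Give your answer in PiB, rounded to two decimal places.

32.37 PB = 32.37 × 10^15 bytes = 32,370,000,000,000,000 bytes
1 PiB = 1,125,899,906,842,624 bytes
32,370,000,000,000,000 / 1,125,899,906,842,624 = 28.75 PiB

28.75 PiB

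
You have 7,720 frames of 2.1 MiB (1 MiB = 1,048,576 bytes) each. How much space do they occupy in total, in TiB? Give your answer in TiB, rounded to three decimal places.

Total = 7,720 × 2.1 MiB = 16,212 MiB
= 16,212 × 1,048,576 bytes = 16,999,514,112 bytes
1 TiB = 1,099,511,627,776 bytes
16,999,514,112 / 1,099,511,627,776 = 0.015 TiB

0.015 TiB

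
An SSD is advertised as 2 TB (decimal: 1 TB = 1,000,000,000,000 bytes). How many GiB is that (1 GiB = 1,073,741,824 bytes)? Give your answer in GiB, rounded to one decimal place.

2 TB × 1,000,000,000,000 bytes/TB = 2,000,000,000,000 bytes
1 GiB = 2^30 bytes = 1,073,741,824 bytes
2,000,000,000,000 / 1,073,741,824 = 1,862.6 GiB

1,862.6 GiB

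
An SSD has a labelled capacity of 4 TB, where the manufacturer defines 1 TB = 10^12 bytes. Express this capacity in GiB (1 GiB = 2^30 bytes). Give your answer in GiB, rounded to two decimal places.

3,725.29 GiB

4 TB = 4 × 10^12 bytes = 4,000,000,000,000 bytes
1 GiB = 2^30 bytes = 1,073,741,824 bytes
4,000,000,000,000 / 1,073,741,824 = 3,725.29 GiB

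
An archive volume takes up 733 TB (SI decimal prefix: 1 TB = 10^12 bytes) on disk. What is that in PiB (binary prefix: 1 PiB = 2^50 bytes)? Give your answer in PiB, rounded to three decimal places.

0.651 PiB

733 TB × 1,000,000,000,000 bytes/TB = 733,000,000,000,000 bytes
1 PiB = 1,125,899,906,842,624 bytes
733,000,000,000,000 / 1,125,899,906,842,624 = 0.651 PiB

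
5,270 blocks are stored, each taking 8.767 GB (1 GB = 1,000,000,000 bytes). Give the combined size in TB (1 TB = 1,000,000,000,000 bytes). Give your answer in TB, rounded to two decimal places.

46.20 TB

Total = 5,270 × 8.767 GB = 46202.09 GB
= 46202.09 × 1,000,000,000 bytes = 46,202,090,000,000 bytes
1 TB = 1,000,000,000,000 bytes
46,202,090,000,000 / 1,000,000,000,000 = 46.20 TB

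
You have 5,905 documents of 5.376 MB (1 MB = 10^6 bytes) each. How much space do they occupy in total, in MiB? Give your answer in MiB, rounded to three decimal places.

Total = 5,905 × 5.376 MB = 31745.28 MB
= 31745.28 × 1,000,000 bytes = 31,745,280,000 bytes
1 MiB = 1,048,576 bytes
31,745,280,000 / 1,048,576 = 30,274.658 MiB

30,274.658 MiB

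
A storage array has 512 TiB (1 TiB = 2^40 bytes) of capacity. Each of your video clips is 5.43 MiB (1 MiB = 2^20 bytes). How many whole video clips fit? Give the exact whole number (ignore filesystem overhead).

98,871,254

Capacity: 512 TiB = 562,949,953,421,312 bytes
Per item: 5.43 MiB = 5,693,767.68 bytes
⌊562,949,953,421,312 / 5,693,767.68⌋ = 98,871,254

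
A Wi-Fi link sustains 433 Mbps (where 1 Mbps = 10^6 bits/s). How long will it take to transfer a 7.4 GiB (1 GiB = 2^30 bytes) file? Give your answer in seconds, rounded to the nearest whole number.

147 seconds

7.4 GiB = 7,945,689,497.6 bytes = 63,565,515,980.8 bits
433 Mbps = 433,000,000 bits/s
time = 63,565,515,980.8 / 433,000,000 = 147 s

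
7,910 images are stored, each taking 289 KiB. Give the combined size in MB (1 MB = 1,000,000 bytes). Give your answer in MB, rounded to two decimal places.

2,340.85 MB

Total = 7,910 × 289 KiB = 2,285,990 KiB
= 2,285,990 × 1,024 bytes = 2,340,853,760 bytes
1 MB = 1,000,000 bytes
2,340,853,760 / 1,000,000 = 2,340.85 MB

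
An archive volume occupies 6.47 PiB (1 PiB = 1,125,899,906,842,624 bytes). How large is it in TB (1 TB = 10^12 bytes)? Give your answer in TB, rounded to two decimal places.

6.47 PiB × 1,125,899,906,842,624 bytes/PiB = 7,284,572,397,271,777.28 bytes
1 TB = 1,000,000,000,000 bytes
7,284,572,397,271,777.28 / 1,000,000,000,000 = 7,284.57 TB

7,284.57 TB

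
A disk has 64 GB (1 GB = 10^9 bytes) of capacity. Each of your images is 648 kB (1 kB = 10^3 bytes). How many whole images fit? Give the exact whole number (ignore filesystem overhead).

Capacity: 64 GB = 64,000,000,000 bytes
Per item: 648 kB = 648,000 bytes
⌊64,000,000,000 / 648,000⌋ = 98,765

98,765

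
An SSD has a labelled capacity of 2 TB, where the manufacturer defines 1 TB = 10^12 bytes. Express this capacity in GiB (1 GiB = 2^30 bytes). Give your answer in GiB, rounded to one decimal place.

2 TB = 2 × 10^12 bytes = 2,000,000,000,000 bytes
1 GiB = 1,073,741,824 bytes
2,000,000,000,000 / 1,073,741,824 = 1,862.6 GiB

1,862.6 GiB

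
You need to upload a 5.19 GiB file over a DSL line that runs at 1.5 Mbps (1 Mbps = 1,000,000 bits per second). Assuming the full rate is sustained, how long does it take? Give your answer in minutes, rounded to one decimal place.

495.4 minutes

5.19 GiB = 5,572,720,066.56 bytes = 44,581,760,532.48 bits
1.5 Mbps = 1,500,000 bits/s
time = 44,581,760,532.48 / 1,500,000 = 29,721.17 s
29,721.17 s / 60 = 495.4 minutes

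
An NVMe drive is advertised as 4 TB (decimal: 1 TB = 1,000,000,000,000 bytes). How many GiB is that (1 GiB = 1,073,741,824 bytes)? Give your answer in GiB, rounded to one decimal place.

4 TB × 1,000,000,000,000 bytes/TB = 4,000,000,000,000 bytes
1 GiB = 2^30 bytes = 1,073,741,824 bytes
4,000,000,000,000 / 1,073,741,824 = 3,725.3 GiB

3,725.3 GiB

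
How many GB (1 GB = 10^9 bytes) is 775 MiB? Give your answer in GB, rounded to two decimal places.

0.81 GB

775 MiB × 1,048,576 bytes/MiB = 812,646,400 bytes
1 GB = 1,000,000,000 bytes
812,646,400 / 1,000,000,000 = 0.81 GB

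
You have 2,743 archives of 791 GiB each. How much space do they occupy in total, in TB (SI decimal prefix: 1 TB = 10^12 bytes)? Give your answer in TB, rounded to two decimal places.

Total = 2,743 × 791 GiB = 2,169,713 GiB
= 2,169,713 × 1,073,741,824 bytes = 2,329,711,594,176,512 bytes
1 TB = 1,000,000,000,000 bytes
2,329,711,594,176,512 / 1,000,000,000,000 = 2,329.71 TB

2,329.71 TB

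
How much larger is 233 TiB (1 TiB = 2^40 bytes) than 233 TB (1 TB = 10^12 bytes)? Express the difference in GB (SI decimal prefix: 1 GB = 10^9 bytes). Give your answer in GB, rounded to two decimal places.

233 TiB = 233 × 1,099,511,627,776 = 256,186,209,271,808 bytes
233 TB = 233 × 1,000,000,000,000 = 233,000,000,000,000 bytes
difference = 23,186,209,271,808 bytes
23,186,209,271,808 / 1,000,000,000 = 23,186.21 GB

23,186.21 GB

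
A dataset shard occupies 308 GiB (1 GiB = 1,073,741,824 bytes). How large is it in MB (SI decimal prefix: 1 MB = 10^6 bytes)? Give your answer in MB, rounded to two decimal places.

330,712.48 MB

308 GiB = 308 × 2^30 bytes = 330,712,481,792 bytes
1 MB = 1,000,000 bytes
330,712,481,792 / 1,000,000 = 330,712.48 MB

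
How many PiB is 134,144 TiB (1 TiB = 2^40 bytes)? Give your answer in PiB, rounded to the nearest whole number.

134,144 TiB = 134,144 × 2^40 bytes = 147,492,887,796,383,744 bytes
1 PiB = 2^50 bytes = 1,125,899,906,842,624 bytes
147,492,887,796,383,744 / 1,125,899,906,842,624 = 131 PiB

131 PiB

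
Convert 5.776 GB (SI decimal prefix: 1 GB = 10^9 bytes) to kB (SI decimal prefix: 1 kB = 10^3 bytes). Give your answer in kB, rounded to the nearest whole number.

5,776,000 kB

5.776 GB = 5.776 × 10^9 bytes = 5,776,000,000 bytes
1 kB = 1,000 bytes
5,776,000,000 / 1,000 = 5,776,000 kB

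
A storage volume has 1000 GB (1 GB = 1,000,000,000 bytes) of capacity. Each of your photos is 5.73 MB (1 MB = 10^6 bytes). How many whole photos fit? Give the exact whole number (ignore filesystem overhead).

174,520

Capacity: 1000 GB = 1,000,000,000,000 bytes
Per item: 5.73 MB = 5,730,000 bytes
⌊1,000,000,000,000 / 5,730,000⌋ = 174,520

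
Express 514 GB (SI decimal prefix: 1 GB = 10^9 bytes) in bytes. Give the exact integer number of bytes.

514,000,000,000 bytes

514 × 1,000,000,000 = 514,000,000,000 bytes  (1 GB = 10^9 bytes)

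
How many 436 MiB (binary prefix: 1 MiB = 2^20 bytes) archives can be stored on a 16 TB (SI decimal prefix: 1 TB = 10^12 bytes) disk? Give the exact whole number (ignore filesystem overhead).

Capacity: 16 TB = 16,000,000,000,000 bytes
Per item: 436 MiB = 457,179,136 bytes
⌊16,000,000,000,000 / 457,179,136⌋ = 34,997

34,997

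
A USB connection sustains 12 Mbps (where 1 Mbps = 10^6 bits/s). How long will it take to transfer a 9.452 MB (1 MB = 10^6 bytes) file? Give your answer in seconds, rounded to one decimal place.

9.452 MB = 9,452,000 bytes = 75,616,000 bits
12 Mbps = 12,000,000 bits/s
time = 75,616,000 / 12,000,000 = 6.3 s

6.3 seconds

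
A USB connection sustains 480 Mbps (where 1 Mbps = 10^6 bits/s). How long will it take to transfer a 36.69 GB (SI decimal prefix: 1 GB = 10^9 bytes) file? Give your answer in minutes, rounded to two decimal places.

10.19 minutes

36.69 GB = 36,690,000,000 bytes = 293,520,000,000 bits
480 Mbps = 480,000,000 bits/s
time = 293,520,000,000 / 480,000,000 = 611.500 s
611.500 s / 60 = 10.19 minutes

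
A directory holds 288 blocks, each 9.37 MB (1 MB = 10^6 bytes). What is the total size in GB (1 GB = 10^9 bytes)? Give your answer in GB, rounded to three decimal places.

Total = 288 × 9.37 MB = 2698.56 MB
= 2698.56 × 1,000,000 bytes = 2,698,560,000 bytes
1 GB = 1,000,000,000 bytes
2,698,560,000 / 1,000,000,000 = 2.699 GB

2.699 GB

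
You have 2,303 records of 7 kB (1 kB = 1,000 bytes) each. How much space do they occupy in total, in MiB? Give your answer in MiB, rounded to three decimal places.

15.374 MiB

Total = 2,303 × 7 kB = 16,121 kB
= 16,121 × 1,000 bytes = 16,121,000 bytes
1 MiB = 1,048,576 bytes
16,121,000 / 1,048,576 = 15.374 MiB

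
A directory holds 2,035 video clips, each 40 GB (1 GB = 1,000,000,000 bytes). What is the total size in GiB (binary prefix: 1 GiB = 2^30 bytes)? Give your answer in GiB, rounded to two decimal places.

75,809.66 GiB

Total = 2,035 × 40 GB = 81,400 GB
= 81,400 × 1,000,000,000 bytes = 81,400,000,000,000 bytes
1 GiB = 1,073,741,824 bytes
81,400,000,000,000 / 1,073,741,824 = 75,809.66 GiB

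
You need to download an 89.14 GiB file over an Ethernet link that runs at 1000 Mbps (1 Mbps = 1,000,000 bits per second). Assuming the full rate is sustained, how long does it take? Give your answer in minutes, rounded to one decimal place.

12.8 minutes

89.14 GiB = 95,713,346,191.36 bytes = 765,706,769,530.88 bits
1000 Mbps = 1,000,000,000 bits/s
time = 765,706,769,530.88 / 1,000,000,000 = 765.71 s
765.71 s / 60 = 12.8 minutes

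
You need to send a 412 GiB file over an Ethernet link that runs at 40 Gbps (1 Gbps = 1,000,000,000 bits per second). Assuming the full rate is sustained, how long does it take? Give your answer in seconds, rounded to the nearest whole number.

412 GiB = 442,381,631,488 bytes = 3,539,053,051,904 bits
40 Gbps = 40,000,000,000 bits/s
time = 3,539,053,051,904 / 40,000,000,000 = 88 s

88 seconds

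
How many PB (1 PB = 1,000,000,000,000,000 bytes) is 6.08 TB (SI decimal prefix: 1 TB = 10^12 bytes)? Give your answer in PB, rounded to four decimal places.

6.08 TB = 6.08 × 10^12 bytes = 6,080,000,000,000 bytes
1 PB = 1,000,000,000,000,000 bytes
6,080,000,000,000 / 1,000,000,000,000,000 = 0.0061 PB

0.0061 PB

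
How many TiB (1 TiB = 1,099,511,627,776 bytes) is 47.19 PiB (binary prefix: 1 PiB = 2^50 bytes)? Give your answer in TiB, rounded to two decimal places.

48,322.56 TiB

47.19 PiB = 47.19 × 2^50 bytes = 53,131,216,603,903,426.56 bytes
1 TiB = 1,099,511,627,776 bytes
53,131,216,603,903,426.56 / 1,099,511,627,776 = 48,322.56 TiB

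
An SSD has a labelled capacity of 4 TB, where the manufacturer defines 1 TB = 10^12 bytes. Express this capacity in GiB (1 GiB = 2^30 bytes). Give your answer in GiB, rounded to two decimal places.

3,725.29 GiB

4 TB = 4 × 10^12 bytes = 4,000,000,000,000 bytes
1 GiB = 2^30 bytes = 1,073,741,824 bytes
4,000,000,000,000 / 1,073,741,824 = 3,725.29 GiB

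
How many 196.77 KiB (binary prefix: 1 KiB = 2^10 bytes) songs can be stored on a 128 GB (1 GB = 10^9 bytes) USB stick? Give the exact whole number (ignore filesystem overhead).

Capacity: 128 GB = 128,000,000,000 bytes
Per item: 196.77 KiB = 201,492.48 bytes
⌊128,000,000,000 / 201,492.48⌋ = 635,259

635,259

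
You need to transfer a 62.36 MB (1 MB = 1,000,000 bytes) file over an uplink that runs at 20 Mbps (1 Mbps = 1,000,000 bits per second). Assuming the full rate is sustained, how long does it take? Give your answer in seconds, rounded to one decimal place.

24.9 seconds

62.36 MB = 62,360,000 bytes = 498,880,000 bits
20 Mbps = 20,000,000 bits/s
time = 498,880,000 / 20,000,000 = 24.9 s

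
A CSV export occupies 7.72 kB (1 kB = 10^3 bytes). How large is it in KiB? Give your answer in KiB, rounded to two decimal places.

7.54 KiB

7.72 kB × 1,000 bytes/kB = 7,720 bytes
1 KiB = 1,024 bytes
7,720 / 1,024 = 7.54 KiB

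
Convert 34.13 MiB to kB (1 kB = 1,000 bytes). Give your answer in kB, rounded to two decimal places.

35,787.90 kB

34.13 MiB = 34.13 × 2^20 bytes = 35,787,898.88 bytes
1 kB = 10^3 bytes = 1,000 bytes
35,787,898.88 / 1,000 = 35,787.90 kB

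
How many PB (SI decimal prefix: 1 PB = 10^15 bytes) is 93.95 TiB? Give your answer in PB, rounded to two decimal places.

93.95 TiB = 93.95 × 2^40 bytes = 103,299,117,429,555.2 bytes
1 PB = 1,000,000,000,000,000 bytes
103,299,117,429,555.2 / 1,000,000,000,000,000 = 0.10 PB

0.10 PB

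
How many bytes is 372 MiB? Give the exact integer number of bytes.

372 × 1,048,576 = 390,070,272 bytes

390,070,272 bytes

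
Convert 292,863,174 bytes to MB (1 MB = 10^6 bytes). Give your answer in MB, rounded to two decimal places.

292.86 MB

292,863,174 bytes given.
1 MB = 1,000,000 bytes
292,863,174 / 1,000,000 = 292.86 MB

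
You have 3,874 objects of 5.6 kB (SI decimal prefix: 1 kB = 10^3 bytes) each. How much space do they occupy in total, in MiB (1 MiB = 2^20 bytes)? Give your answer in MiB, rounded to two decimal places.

Total = 3,874 × 5.6 kB = 21694.4 kB
= 21694.4 × 1,000 bytes = 21,694,400 bytes
1 MiB = 1,048,576 bytes
21,694,400 / 1,048,576 = 20.69 MiB

20.69 MiB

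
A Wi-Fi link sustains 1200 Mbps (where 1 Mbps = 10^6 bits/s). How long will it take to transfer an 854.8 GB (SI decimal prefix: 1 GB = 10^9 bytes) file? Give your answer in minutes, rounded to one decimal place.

854.8 GB = 854,800,000,000 bytes = 6,838,400,000,000 bits
1200 Mbps = 1,200,000,000 bits/s
time = 6,838,400,000,000 / 1,200,000,000 = 5,698.67 s
5,698.67 s / 60 = 95.0 minutes

95.0 minutes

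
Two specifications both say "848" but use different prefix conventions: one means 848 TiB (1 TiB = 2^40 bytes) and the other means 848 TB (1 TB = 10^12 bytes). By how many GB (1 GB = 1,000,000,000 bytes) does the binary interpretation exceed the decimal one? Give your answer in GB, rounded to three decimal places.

84,385.860 GB

848 TiB = 848 × 1,099,511,627,776 = 932,385,860,354,048 bytes
848 TB = 848 × 1,000,000,000,000 = 848,000,000,000,000 bytes
difference = 84,385,860,354,048 bytes
84,385,860,354,048 / 1,000,000,000 = 84,385.860 GB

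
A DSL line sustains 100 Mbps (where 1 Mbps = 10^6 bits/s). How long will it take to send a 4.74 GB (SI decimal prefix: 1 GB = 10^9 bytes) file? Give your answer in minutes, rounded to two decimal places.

6.32 minutes

4.74 GB = 4,740,000,000 bytes = 37,920,000,000 bits
100 Mbps = 100,000,000 bits/s
time = 37,920,000,000 / 100,000,000 = 379.200 s
379.200 s / 60 = 6.32 minutes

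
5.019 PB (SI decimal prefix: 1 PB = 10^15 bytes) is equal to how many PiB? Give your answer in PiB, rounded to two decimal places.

5.019 PB = 5.019 × 10^15 bytes = 5,019,000,000,000,000 bytes
1 PiB = 2^50 bytes = 1,125,899,906,842,624 bytes
5,019,000,000,000,000 / 1,125,899,906,842,624 = 4.46 PiB

4.46 PiB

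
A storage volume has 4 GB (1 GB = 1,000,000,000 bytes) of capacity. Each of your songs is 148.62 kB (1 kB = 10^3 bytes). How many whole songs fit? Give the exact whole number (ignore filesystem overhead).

26,914

Capacity: 4 GB = 4,000,000,000 bytes
Per item: 148.62 kB = 148,620 bytes
⌊4,000,000,000 / 148,620⌋ = 26,914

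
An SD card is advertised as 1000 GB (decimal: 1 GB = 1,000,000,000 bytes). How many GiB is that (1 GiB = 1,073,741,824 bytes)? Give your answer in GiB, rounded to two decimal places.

1000 GB = 1000 × 10^9 bytes = 1,000,000,000,000 bytes
1 GiB = 2^30 bytes = 1,073,741,824 bytes
1,000,000,000,000 / 1,073,741,824 = 931.32 GiB

931.32 GiB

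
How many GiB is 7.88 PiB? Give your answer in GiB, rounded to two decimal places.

7.88 PiB = 7.88 × 2^50 bytes = 8,872,091,265,919,877.12 bytes
1 GiB = 2^30 bytes = 1,073,741,824 bytes
8,872,091,265,919,877.12 / 1,073,741,824 = 8,262,778.88 GiB

8,262,778.88 GiB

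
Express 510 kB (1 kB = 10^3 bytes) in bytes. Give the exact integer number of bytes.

510 × 1,000 = 510,000 bytes  (1 kB = 10^3 bytes)

510,000 bytes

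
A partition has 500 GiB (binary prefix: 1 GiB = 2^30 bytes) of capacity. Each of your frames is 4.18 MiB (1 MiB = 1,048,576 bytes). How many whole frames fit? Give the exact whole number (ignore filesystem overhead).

Capacity: 500 GiB = 536,870,912,000 bytes
Per item: 4.18 MiB = 4,383,047.68 bytes
⌊536,870,912,000 / 4,383,047.68⌋ = 122,488

122,488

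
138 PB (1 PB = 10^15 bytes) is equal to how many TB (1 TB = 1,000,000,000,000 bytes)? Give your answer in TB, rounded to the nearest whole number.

138 PB = 138 × 10^15 bytes = 138,000,000,000,000,000 bytes
1 TB = 1,000,000,000,000 bytes
138,000,000,000,000,000 / 1,000,000,000,000 = 138,000 TB

138,000 TB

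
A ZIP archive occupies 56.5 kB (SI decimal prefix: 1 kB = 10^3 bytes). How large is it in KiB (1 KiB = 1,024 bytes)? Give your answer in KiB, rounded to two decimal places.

56.5 kB = 56.5 × 10^3 bytes = 56,500 bytes
1 KiB = 1,024 bytes
56,500 / 1,024 = 55.18 KiB

55.18 KiB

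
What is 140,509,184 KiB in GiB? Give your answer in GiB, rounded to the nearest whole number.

140,509,184 KiB = 140,509,184 × 2^10 bytes = 143,881,404,416 bytes
1 GiB = 1,073,741,824 bytes
143,881,404,416 / 1,073,741,824 = 134 GiB

134 GiB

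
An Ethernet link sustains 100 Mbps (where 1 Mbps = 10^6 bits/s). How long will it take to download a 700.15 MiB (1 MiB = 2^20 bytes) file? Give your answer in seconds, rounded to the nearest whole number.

59 seconds

700.15 MiB = 734,160,486.4 bytes = 5,873,283,891.2 bits
100 Mbps = 100,000,000 bits/s
time = 5,873,283,891.2 / 100,000,000 = 59 s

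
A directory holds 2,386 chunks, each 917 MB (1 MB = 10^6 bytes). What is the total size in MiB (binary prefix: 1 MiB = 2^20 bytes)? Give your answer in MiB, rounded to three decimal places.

2,086,603.165 MiB

Total = 2,386 × 917 MB = 2,187,962 MB
= 2,187,962 × 1,000,000 bytes = 2,187,962,000,000 bytes
1 MiB = 1,048,576 bytes
2,187,962,000,000 / 1,048,576 = 2,086,603.165 MiB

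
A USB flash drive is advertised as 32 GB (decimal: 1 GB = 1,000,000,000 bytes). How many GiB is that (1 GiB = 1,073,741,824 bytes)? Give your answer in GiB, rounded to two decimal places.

32 GB = 32 × 10^9 bytes = 32,000,000,000 bytes
1 GiB = 2^30 bytes = 1,073,741,824 bytes
32,000,000,000 / 1,073,741,824 = 29.80 GiB

29.80 GiB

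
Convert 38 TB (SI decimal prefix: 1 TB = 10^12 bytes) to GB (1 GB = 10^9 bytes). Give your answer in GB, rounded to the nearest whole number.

38,000 GB

38 TB × 1,000,000,000,000 bytes/TB = 38,000,000,000,000 bytes
1 GB = 1,000,000,000 bytes
38,000,000,000,000 / 1,000,000,000 = 38,000 GB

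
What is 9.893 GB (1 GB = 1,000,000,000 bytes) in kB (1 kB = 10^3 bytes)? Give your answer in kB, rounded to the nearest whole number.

9.893 GB × 1,000,000,000 bytes/GB = 9,893,000,000 bytes
1 kB = 10^3 bytes = 1,000 bytes
9,893,000,000 / 1,000 = 9,893,000 kB

9,893,000 kB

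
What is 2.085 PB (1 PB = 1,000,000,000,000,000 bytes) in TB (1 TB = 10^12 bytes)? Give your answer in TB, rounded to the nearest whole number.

2.085 PB = 2.085 × 10^15 bytes = 2,085,000,000,000,000 bytes
1 TB = 10^12 bytes = 1,000,000,000,000 bytes
2,085,000,000,000,000 / 1,000,000,000,000 = 2,085 TB

2,085 TB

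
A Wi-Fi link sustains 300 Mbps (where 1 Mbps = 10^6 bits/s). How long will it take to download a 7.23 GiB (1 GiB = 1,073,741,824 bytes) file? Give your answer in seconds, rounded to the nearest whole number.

207 seconds

7.23 GiB = 7,763,153,387.52 bytes = 62,105,227,100.16 bits
300 Mbps = 300,000,000 bits/s
time = 62,105,227,100.16 / 300,000,000 = 207 s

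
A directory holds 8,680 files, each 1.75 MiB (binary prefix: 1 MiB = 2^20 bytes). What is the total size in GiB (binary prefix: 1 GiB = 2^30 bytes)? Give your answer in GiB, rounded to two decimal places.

Total = 8,680 × 1.75 MiB = 15,190 MiB
= 15,190 × 1,048,576 bytes = 15,927,869,440 bytes
1 GiB = 1,073,741,824 bytes
15,927,869,440 / 1,073,741,824 = 14.83 GiB

14.83 GiB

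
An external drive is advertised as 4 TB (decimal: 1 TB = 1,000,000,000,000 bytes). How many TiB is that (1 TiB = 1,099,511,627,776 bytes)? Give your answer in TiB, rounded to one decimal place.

3.6 TiB

4 TB = 4 × 10^12 bytes = 4,000,000,000,000 bytes
1 TiB = 2^40 bytes = 1,099,511,627,776 bytes
4,000,000,000,000 / 1,099,511,627,776 = 3.6 TiB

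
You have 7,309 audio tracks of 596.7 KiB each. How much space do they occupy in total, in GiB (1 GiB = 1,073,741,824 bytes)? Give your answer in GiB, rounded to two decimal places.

Total = 7,309 × 596.7 KiB = 4361280.3 KiB
= 4361280.3 × 1,024 bytes = 4,465,951,027.2 bytes
1 GiB = 1,073,741,824 bytes
4,465,951,027.2 / 1,073,741,824 = 4.16 GiB

4.16 GiB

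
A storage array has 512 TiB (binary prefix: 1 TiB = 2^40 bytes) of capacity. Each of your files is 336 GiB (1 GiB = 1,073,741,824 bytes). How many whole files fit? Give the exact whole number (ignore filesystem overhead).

Capacity: 512 TiB = 562,949,953,421,312 bytes
Per item: 336 GiB = 360,777,252,864 bytes
⌊562,949,953,421,312 / 360,777,252,864⌋ = 1,560

1,560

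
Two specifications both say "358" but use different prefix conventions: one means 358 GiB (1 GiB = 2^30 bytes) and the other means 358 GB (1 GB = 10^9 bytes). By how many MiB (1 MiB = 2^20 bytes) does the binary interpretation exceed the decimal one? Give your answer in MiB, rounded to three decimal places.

358 GiB = 358 × 1,073,741,824 = 384,399,572,992 bytes
358 GB = 358 × 1,000,000,000 = 358,000,000,000 bytes
difference = 26,399,572,992 bytes
26,399,572,992 / 1,048,576 = 25,176.595 MiB

25,176.595 MiB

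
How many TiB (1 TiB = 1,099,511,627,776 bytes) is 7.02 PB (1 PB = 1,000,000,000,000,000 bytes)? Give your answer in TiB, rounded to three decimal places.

6,384.653 TiB

7.02 PB = 7.02 × 10^15 bytes = 7,020,000,000,000,000 bytes
1 TiB = 2^40 bytes = 1,099,511,627,776 bytes
7,020,000,000,000,000 / 1,099,511,627,776 = 6,384.653 TiB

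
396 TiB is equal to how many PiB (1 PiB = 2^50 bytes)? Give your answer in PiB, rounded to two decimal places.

0.39 PiB

396 TiB = 396 × 2^40 bytes = 435,406,604,599,296 bytes
1 PiB = 2^50 bytes = 1,125,899,906,842,624 bytes
435,406,604,599,296 / 1,125,899,906,842,624 = 0.39 PiB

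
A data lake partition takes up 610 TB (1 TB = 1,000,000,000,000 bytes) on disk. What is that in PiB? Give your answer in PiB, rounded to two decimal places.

0.54 PiB

610 TB = 610 × 10^12 bytes = 610,000,000,000,000 bytes
1 PiB = 2^50 bytes = 1,125,899,906,842,624 bytes
610,000,000,000,000 / 1,125,899,906,842,624 = 0.54 PiB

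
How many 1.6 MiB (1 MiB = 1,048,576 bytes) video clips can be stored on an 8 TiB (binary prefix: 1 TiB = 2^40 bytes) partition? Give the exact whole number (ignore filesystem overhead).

Capacity: 8 TiB = 8,796,093,022,208 bytes
Per item: 1.6 MiB = 1,677,721.6 bytes
⌊8,796,093,022,208 / 1,677,721.6⌋ = 5,242,880

5,242,880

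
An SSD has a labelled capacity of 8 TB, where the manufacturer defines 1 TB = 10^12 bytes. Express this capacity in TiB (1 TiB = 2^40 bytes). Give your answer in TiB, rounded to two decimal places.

7.28 TiB

8 TB = 8 × 10^12 bytes = 8,000,000,000,000 bytes
1 TiB = 2^40 bytes = 1,099,511,627,776 bytes
8,000,000,000,000 / 1,099,511,627,776 = 7.28 TiB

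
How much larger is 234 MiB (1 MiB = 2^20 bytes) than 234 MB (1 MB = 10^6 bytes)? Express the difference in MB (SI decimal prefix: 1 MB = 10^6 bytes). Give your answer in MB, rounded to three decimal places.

234 MiB = 234 × 1,048,576 = 245,366,784 bytes
234 MB = 234 × 1,000,000 = 234,000,000 bytes
difference = 11,366,784 bytes
11,366,784 / 1,000,000 = 11.367 MB

11.367 MB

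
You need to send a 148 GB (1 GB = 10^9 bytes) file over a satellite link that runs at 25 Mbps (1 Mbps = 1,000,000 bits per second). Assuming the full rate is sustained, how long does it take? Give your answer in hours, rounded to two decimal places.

148 GB = 148,000,000,000 bytes = 1,184,000,000,000 bits
25 Mbps = 25,000,000 bits/s
time = 1,184,000,000,000 / 25,000,000 = 47,360.0000 s
47,360.0000 s / 3600 = 13.16 hours

13.16 hours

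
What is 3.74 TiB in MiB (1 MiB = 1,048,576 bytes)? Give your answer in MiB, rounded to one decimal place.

3.74 TiB = 3.74 × 2^40 bytes = 4,112,173,487,882.24 bytes
1 MiB = 1,048,576 bytes
4,112,173,487,882.24 / 1,048,576 = 3,921,674.2 MiB

3,921,674.2 MiB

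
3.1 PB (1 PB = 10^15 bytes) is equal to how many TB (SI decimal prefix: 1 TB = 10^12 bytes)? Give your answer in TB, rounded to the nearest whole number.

3.1 PB = 3.1 × 10^15 bytes = 3,100,000,000,000,000 bytes
1 TB = 10^12 bytes = 1,000,000,000,000 bytes
3,100,000,000,000,000 / 1,000,000,000,000 = 3,100 TB

3,100 TB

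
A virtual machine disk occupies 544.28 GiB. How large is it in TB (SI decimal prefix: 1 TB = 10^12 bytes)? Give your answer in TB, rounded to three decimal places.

544.28 GiB = 544.28 × 2^30 bytes = 584,416,199,966.72 bytes
1 TB = 1,000,000,000,000 bytes
584,416,199,966.72 / 1,000,000,000,000 = 0.584 TB

0.584 TB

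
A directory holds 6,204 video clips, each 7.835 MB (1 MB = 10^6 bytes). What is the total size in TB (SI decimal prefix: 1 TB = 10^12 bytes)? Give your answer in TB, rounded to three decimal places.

0.049 TB

Total = 6,204 × 7.835 MB = 48608.34 MB
= 48608.34 × 1,000,000 bytes = 48,608,340,000 bytes
1 TB = 1,000,000,000,000 bytes
48,608,340,000 / 1,000,000,000,000 = 0.049 TB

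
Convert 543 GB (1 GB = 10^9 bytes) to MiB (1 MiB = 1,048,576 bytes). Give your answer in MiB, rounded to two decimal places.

543 GB × 1,000,000,000 bytes/GB = 543,000,000,000 bytes
1 MiB = 2^20 bytes = 1,048,576 bytes
543,000,000,000 / 1,048,576 = 517,845.15 MiB

517,845.15 MiB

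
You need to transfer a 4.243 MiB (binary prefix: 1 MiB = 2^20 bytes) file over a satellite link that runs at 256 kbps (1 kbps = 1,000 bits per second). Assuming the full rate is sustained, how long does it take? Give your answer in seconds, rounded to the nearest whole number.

139 seconds

4.243 MiB = 4,449,107.968 bytes = 35,592,863.744 bits
256 kbps = 256,000 bits/s
time = 35,592,863.744 / 256,000 = 139 s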